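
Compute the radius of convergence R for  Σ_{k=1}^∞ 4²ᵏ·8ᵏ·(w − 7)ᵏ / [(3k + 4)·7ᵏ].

Ratio test: |a_{k+1}/a_k| = [(3k + 4)/(3(k+1) + 4)] · 16·8/7 → 128/7 as k → ∞.
Convergence for |w − 7| · 128/7 < 1, i.e. |w − 7| < 7/128. So R = 7/128.

R = 7/128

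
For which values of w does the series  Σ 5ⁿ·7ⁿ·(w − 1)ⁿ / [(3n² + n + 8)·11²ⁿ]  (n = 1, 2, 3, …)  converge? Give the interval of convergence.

[-86/35, 156/35]

Apply the ratio test: |a_{n+1}| / |a_n| = [(3n² + n + 8)/(3(n+1)² + (n+1) + 8)] · 5·7/121, which tends to 35/121 as n → ∞.
Thus R = 1/(35/121) = 121/35.
At w = 156/35: the terms are on the order of 1/n², so the series converges absolutely by comparison with the p-series (p = 2 > 1).
Check w = -86/35: absolute convergence follows by limit comparison with Σ 1/n².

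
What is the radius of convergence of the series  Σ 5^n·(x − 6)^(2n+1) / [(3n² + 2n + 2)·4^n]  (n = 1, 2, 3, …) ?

R = 2√5/5

The ratio of consecutive coefficients is [(3n² + 2n + 2)/(3(n+1)² + 2(n+1) + 2)] · 5/4 → 5/4.
Successive powers of (x − 6) differ by 2, so the series converges when |x − 6|² · 5/4 < 1, i.e. |x − 6| < √(4/5). So R = 2√5/5.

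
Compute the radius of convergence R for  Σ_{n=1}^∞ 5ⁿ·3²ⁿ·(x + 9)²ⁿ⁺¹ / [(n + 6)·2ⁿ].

Ratio test: |a_{n+1}/a_n| = [(n + 6)/((n+1) + 6)] · 5·9/2 → 45/2 as n → ∞.
Since the exponent of (x + 9) increases by 2 each term, convergence requires |x + 9|² < 2/45, hence R = √10/15.

R = √10/15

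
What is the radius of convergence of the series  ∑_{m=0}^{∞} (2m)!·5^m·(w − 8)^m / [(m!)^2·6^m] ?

R = 3/10

The ratio of consecutive coefficients is (2m+1)·(2m+2)/(m+1)² · 5/6 → 10/3.
Hence the series converges for |w − 8| < 1/(10/3) = 3/10, so the radius of convergence is 3/10.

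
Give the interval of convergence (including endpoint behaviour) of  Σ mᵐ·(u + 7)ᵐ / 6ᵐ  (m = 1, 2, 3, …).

Applying the root test, |a_m|^(1/m) = m/6 → ∞.
The root grows without bound, so R = 0 (convergence only at u = -7).

{-7}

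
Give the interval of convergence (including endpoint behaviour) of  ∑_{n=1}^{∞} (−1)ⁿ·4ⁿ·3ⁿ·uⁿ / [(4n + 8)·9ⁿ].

By the ratio test, |a_{n+1}/a_n| = [(4n + 8)/(4(n+1) + 8)] · 4·3/9 → 4/3.
Convergence for |u| · 4/3 < 1, i.e. |u| < 3/4. So R = 3/4.
At u = 3/4: convergence follows from the alternating series test (terms decrease monotonically to 0).
When u = -3/4, the terms behave like c/n; limit comparison with the harmonic series gives divergence.

(-3/4, 3/4]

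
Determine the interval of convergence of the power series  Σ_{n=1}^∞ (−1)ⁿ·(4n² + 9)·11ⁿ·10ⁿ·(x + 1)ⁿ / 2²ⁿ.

The ratio of consecutive coefficients is [(4(n+1)² + 9)/(4n² + 9)] · 11·10/4 → 55/2.
Thus R = 1/(55/2) = 2/55.
When x = -53/55, the terms do not tend to 0, so the series diverges.
At x = -57/55: the terms do not tend to 0, so the series diverges.

(-57/55, -53/55)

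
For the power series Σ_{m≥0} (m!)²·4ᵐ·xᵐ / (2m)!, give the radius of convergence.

By the ratio test, |a_{m+1}/a_m| = (m+1)²/[(2m+1)·(2m+2)] · 4 → 1.
So the series converges when |x| < 1 and diverges when |x| > 1; R = 1.

R = 1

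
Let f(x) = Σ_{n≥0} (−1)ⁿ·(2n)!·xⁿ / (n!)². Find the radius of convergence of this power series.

Ratio test: |a_{n+1}/a_n| = (2n+1)·(2n+2)/(n+1)² → 4 as n → ∞.
Thus R = 1/(4) = 1/4.

R = 1/4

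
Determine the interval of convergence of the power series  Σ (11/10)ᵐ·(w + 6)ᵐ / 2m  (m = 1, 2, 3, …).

By the ratio test, |a_{m+1}/a_m| = [2m/2(m+1)] · 11/10 → 11/10.
The series converges when 11/10 · |w + 6| < 1, giving R = 10/11.
Check w = -56/11: the terms are asymptotic to a nonzero constant times 1/m, so the series diverges by limit comparison with Σ 1/m.
When w = -76/11, an alternating series whose terms decrease to 0 in absolute value, so it converges by the Leibniz criterion.

[-76/11, -56/11)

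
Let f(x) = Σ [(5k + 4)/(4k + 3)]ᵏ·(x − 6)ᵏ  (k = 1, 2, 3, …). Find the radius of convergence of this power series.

R = 4/5

By the Cauchy root test, |a_k|^(1/k) = (5k + 4)/(4k + 3) → 5/4.
Thus R = 1/(5/4) = 4/5.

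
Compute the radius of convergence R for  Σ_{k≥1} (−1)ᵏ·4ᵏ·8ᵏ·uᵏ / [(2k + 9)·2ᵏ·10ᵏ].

By the ratio test, |a_{k+1}/a_k| = [(2k + 9)/(2(k+1) + 9)] · 4·8/(2·10) → 8/5.
Thus R = 1/(8/5) = 5/8.

R = 5/8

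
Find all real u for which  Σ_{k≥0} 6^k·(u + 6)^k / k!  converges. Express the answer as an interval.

Apply the ratio test: |a_{k+1}| / |a_k| = 6 · 1/(k+1), which tends to 0 as k → ∞.
The limit is 0, so the series converges for all u; R = ∞.

(−∞, ∞)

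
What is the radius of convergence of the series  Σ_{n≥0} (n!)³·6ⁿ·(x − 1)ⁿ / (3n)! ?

R = 9/2

Ratio test: |a_{n+1}/a_n| = (n+1)³/[(3n+1)·(3n+2)·(3n+3)] · 6 → 2/9 as n → ∞.
Convergence for |x − 1| · 2/9 < 1, i.e. |x − 1| < 9/2. So R = 9/2.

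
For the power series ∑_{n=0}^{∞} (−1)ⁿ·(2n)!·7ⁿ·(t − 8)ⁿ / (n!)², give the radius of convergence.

R = 1/28

By the ratio test, |a_{n+1}/a_n| = (2n+1)·(2n+2)/(n+1)² · 7 → 28.
Thus R = 1/(28) = 1/28.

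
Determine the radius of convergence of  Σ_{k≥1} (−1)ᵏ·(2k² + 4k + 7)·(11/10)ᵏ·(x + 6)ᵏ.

Apply the ratio test: |a_{k+1}| / |a_k| = [(2(k+1)² + 4(k+1) + 7)/(2k² + 4k + 7)] · 11/10, which tends to 11/10 as k → ∞.
Thus R = 1/(11/10) = 10/11.

R = 10/11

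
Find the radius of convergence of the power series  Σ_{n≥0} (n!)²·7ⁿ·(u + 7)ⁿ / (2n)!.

By the ratio test, |a_{n+1}/a_n| = (n+1)²/[(2n+1)·(2n+2)] · 7 → 7/4.
Hence the series converges for |u + 7| < 1/(7/4) = 4/7, so the radius of convergence is 4/7.

R = 4/7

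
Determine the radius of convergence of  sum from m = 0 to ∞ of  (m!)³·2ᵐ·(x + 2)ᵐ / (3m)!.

R = 27/2

Ratio test: |a_{m+1}/a_m| = (m+1)³/[(3m+1)·(3m+2)·(3m+3)] · 2 → 2/27 as m → ∞.
The series converges when 2/27 · |x + 2| < 1, giving R = 27/2.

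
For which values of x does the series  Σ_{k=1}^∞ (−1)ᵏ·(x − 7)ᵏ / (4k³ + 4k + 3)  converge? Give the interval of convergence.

Apply the ratio test: |a_{k+1}| / |a_k| = (4k³ + 4k + 3)/(4(k+1)³ + 4(k+1) + 3), which tends to 1 as k → ∞.
So the series converges when |x − 7| < 1 and diverges when |x − 7| > 1; R = 1.
Check x = 8: the series is dominated by a constant times Σ 1/k³, which converges (p = 3 > 1).
Check x = 6: absolute convergence follows by limit comparison with Σ 1/k³.

[6, 8]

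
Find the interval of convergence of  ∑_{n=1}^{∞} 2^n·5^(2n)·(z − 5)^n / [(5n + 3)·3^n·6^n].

The ratio of consecutive coefficients is [(5n + 3)/(5(n+1) + 3)] · 2·25/(3·6) → 25/9.
Thus R = 1/(25/9) = 9/25.
Endpoint z = 134/25: comparison with the harmonic series Σ 1/n shows the series diverges.
At z = 116/25: an alternating series whose terms decrease to 0 in absolute value, so it converges by the Leibniz criterion.

[116/25, 134/25)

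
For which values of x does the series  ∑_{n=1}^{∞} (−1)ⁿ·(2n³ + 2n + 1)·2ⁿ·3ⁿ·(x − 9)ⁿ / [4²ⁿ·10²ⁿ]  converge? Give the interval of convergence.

(-773/3, 827/3)

Apply the ratio test: |a_{n+1}| / |a_n| = [(2(n+1)³ + 2(n+1) + 1)/(2n³ + 2n + 1)] · 2·3/(16·100), which tends to 3/800 as n → ∞.
Hence the series converges for |x − 9| < 1/(3/800) = 800/3, so the radius of convergence is 800/3.
At x = 827/3: the terms do not tend to 0, so the series diverges.
When x = -773/3, the terms have absolute value of order n³, which does not tend to 0, so the series diverges by the divergence test.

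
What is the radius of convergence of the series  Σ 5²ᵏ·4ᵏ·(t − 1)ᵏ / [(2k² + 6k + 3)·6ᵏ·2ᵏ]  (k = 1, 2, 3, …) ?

R = 3/25

The ratio of consecutive coefficients is [(2k² + 6k + 3)/(2(k+1)² + 6(k+1) + 3)] · 25·4/(6·2) → 25/3.
Thus R = 1/(25/3) = 3/25.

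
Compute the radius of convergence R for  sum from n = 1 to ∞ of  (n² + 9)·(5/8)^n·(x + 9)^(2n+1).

The ratio of consecutive coefficients is [((n+1)² + 9)/(n² + 9)] · 5/8 → 5/8.
Since the exponent of (x + 9) increases by 2 each term, convergence requires |x + 9|² < 8/5, hence R = 2√10/5.

R = 2√10/5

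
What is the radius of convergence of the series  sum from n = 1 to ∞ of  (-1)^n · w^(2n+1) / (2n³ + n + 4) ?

Ratio test: |a_{n+1}/a_n| = (2n³ + n + 4)/(2(n+1)³ + (n+1) + 4) → 1 as n → ∞.
Since the exponent of w increases by 2 each term, convergence requires |w|² < 1, hence R = 1.

R = 1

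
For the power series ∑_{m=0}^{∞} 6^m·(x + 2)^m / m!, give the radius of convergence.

R = ∞

By the ratio test, |a_{m+1}/a_m| = 6 · 1/(m+1) → 0.
Since the limit is 0 < 1 for every x, the series converges on all of ℝ and R = ∞.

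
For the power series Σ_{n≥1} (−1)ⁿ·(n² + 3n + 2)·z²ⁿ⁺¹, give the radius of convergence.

R = 1

By the ratio test, |a_{n+1}/a_n| = ((n+1)² + 3(n+1) + 2)/(n² + 3n + 2) → 1.
Since the exponent of z increases by 2 each term, convergence requires |z|² < 1, hence R = 1.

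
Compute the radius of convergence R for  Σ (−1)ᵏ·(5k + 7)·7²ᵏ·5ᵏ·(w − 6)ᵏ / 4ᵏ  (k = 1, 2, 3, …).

R = 4/245

The ratio of consecutive coefficients is [(5(k+1) + 7)/(5k + 7)] · 49·5/4 → 245/4.
Thus R = 1/(245/4) = 4/245.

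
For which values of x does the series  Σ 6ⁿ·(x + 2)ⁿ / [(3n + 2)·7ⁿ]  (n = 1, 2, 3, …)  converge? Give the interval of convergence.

[-19/6, -5/6)

Apply the ratio test: |a_{n+1}| / |a_n| = [(3n + 2)/(3(n+1) + 2)] · 6/7, which tends to 6/7 as n → ∞.
Hence the series converges for |x + 2| < 1/(6/7) = 7/6, so the radius of convergence is 7/6.
When x = -5/6, the terms are asymptotic to a nonzero constant times 1/n, so the series diverges by limit comparison with Σ 1/n.
Check x = -19/6: an alternating series whose terms decrease to 0 in absolute value, so it converges by the Leibniz criterion.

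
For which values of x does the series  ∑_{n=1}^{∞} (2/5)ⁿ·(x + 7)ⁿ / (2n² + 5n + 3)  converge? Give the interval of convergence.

[-19/2, -9/2]

Apply the ratio test: |a_{n+1}| / |a_n| = [(2n² + 5n + 3)/(2(n+1)² + 5(n+1) + 3)] · 2/5, which tends to 2/5 as n → ∞.
Convergence for |x + 7| · 2/5 < 1, i.e. |x + 7| < 5/2. So R = 5/2.
When x = -9/2, the series is dominated by a constant times Σ 1/n², which converges (p = 2 > 1).
Check x = -19/2: absolute convergence follows by limit comparison with Σ 1/n².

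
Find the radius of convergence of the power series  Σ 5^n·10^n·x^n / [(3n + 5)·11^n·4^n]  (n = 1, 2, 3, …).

The ratio of consecutive coefficients is [(3n + 5)/(3(n+1) + 5)] · 5·10/(11·4) → 25/22.
Convergence for |x| · 25/22 < 1, i.e. |x| < 22/25. So R = 22/25.

R = 22/25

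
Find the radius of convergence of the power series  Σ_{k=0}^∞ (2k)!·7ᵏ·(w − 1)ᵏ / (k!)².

R = 1/28

By the ratio test, |a_{k+1}/a_k| = (2k+1)·(2k+2)/(k+1)² · 7 → 28.
Hence the series converges for |w − 1| < 1/(28) = 1/28, so the radius of convergence is 1/28.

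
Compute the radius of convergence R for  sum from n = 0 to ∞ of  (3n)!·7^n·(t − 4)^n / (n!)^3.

R = 1/189

Apply the ratio test: |a_{n+1}| / |a_n| = (3n+1)·(3n+2)·(3n+3)/(n+1)³ · 7, which tends to 189 as n → ∞.
Thus R = 1/(189) = 1/189.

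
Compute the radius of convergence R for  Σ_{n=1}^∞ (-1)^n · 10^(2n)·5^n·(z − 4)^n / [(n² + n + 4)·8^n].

R = 2/125

Apply the ratio test: |a_{n+1}| / |a_n| = [(n² + n + 4)/((n+1)² + (n+1) + 4)] · 100·5/8, which tends to 125/2 as n → ∞.
Convergence for |z − 4| · 125/2 < 1, i.e. |z − 4| < 2/125. So R = 2/125.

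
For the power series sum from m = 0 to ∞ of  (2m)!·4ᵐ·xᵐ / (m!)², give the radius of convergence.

Apply the ratio test: |a_{m+1}| / |a_m| = (2m+1)·(2m+2)/(m+1)² · 4, which tends to 16 as m → ∞.
The series converges when 16 · |x| < 1, giving R = 1/16.

R = 1/16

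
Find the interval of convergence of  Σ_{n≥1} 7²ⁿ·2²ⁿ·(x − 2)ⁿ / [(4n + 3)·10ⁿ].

Apply the ratio test: |a_{n+1}| / |a_n| = [(4n + 3)/(4(n+1) + 3)] · 49·4/10, which tends to 98/5 as n → ∞.
The series converges when 98/5 · |x − 2| < 1, giving R = 5/98.
Endpoint x = 201/98: the terms behave like c/n; limit comparison with the harmonic series gives divergence.
When x = 191/98, convergence follows from the alternating series test (terms decrease monotonically to 0).

[191/98, 201/98)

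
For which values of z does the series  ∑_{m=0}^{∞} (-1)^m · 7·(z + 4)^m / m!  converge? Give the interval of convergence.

(−∞, ∞)

Apply the ratio test: |a_{m+1}| / |a_m| = 7/7 · 1/(m+1), which tends to 0 as m → ∞.
The limit is 0, so the series converges for all z; R = ∞.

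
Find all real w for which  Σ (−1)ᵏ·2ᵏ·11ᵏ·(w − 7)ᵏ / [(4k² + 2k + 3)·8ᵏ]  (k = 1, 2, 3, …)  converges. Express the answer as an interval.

The ratio of consecutive coefficients is [(4k² + 2k + 3)/(4(k+1)² + 2(k+1) + 3)] · 2·11/8 → 11/4.
Hence the series converges for |w − 7| < 1/(11/4) = 4/11, so the radius of convergence is 4/11.
When w = 81/11, the series is dominated by a constant times Σ 1/k², which converges (p = 2 > 1).
At w = 73/11: the series is dominated by a constant times Σ 1/k², which converges (p = 2 > 1).

[73/11, 81/11]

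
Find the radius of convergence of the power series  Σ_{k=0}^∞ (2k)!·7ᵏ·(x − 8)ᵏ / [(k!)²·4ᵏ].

R = 1/7

Apply the ratio test: |a_{k+1}| / |a_k| = (2k+1)·(2k+2)/(k+1)² · 7/4, which tends to 7 as k → ∞.
Thus R = 1/(7) = 1/7.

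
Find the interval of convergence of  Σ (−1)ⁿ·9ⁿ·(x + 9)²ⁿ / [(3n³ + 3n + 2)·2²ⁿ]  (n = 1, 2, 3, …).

Apply the ratio test: |a_{n+1}| / |a_n| = [(3n³ + 3n + 2)/(3(n+1)³ + 3(n+1) + 2)] · 9/4, which tends to 9/4 as n → ∞.
Writing y = (x + 9)², the series in y has radius 4/9, so |x + 9| < √(4/9) = 2/3 and R = 2/3.
Endpoint x = -25/3: the terms are on the order of 1/n³, so the series converges absolutely by comparison with the p-series (p = 3 > 1).
When x = -29/3, the series is dominated by a constant times Σ 1/n³, which converges (p = 3 > 1).

[-29/3, -25/3]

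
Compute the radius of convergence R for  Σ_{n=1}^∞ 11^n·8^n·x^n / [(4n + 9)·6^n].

R = 3/44

By the ratio test, |a_{n+1}/a_n| = [(4n + 9)/(4(n+1) + 9)] · 11·8/6 → 44/3.
Hence the series converges for |x| < 1/(44/3) = 3/44, so the radius of convergence is 3/44.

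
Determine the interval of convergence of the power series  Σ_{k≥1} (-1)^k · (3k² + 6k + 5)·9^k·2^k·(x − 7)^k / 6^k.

(20/3, 22/3)

Apply the ratio test: |a_{k+1}| / |a_k| = [(3(k+1)² + 6(k+1) + 5)/(3k² + 6k + 5)] · 9·2/6, which tends to 3 as k → ∞.
The series converges when 3 · |x − 7| < 1, giving R = 1/3.
When x = 22/3, the terms do not tend to 0, so the series diverges.
At x = 20/3: the terms do not tend to 0, so the series diverges.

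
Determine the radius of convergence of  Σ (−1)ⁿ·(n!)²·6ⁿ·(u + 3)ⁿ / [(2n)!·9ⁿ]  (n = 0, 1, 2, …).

R = 6

Apply the ratio test: |a_{n+1}| / |a_n| = (n+1)²/[(2n+1)·(2n+2)] · 6/9, which tends to 1/6 as n → ∞.
The series converges when 1/6 · |u + 3| < 1, giving R = 6.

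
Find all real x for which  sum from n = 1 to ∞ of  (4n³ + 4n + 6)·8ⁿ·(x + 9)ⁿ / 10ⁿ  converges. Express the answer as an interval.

By the ratio test, |a_{n+1}/a_n| = [(4(n+1)³ + 4(n+1) + 6)/(4n³ + 4n + 6)] · 8/10 → 4/5.
Convergence for |x + 9| · 4/5 < 1, i.e. |x + 9| < 5/4. So R = 5/4.
Check x = -31/4: the n-th term does not approach 0; divergence by the term test.
Check x = -41/4: the terms have absolute value of order n³, which does not tend to 0, so the series diverges by the divergence test.

(-41/4, -31/4)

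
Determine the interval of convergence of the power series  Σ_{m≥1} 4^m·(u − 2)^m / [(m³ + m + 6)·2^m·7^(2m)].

[-45/2, 53/2]

The ratio of consecutive coefficients is [(m³ + m + 6)/((m+1)³ + (m+1) + 6)] · 4/(2·49) → 2/49.
Hence the series converges for |u − 2| < 1/(2/49) = 49/2, so the radius of convergence is 49/2.
At u = 53/2: absolute convergence follows by limit comparison with Σ 1/m³.
Endpoint u = -45/2: the terms are on the order of 1/m³, so the series converges absolutely by comparison with the p-series (p = 3 > 1).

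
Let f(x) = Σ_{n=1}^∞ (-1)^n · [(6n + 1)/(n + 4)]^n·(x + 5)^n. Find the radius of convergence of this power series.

R = 1/6

Applying the root test, |a_n|^(1/n) = (6n + 1)/(n + 4) → 6.
Thus R = 1/(6) = 1/6.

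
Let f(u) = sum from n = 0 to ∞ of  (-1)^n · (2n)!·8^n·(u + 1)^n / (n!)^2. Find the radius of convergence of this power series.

Ratio test: |a_{n+1}/a_n| = (2n+1)·(2n+2)/(n+1)² · 8 → 32 as n → ∞.
Convergence for |u + 1| · 32 < 1, i.e. |u + 1| < 1/32. So R = 1/32.

R = 1/32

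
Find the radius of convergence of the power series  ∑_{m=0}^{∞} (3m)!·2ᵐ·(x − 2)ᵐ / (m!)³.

R = 1/54

Apply the ratio test: |a_{m+1}| / |a_m| = (3m+1)·(3m+2)·(3m+3)/(m+1)³ · 2, which tends to 54 as m → ∞.
Hence the series converges for |x − 2| < 1/(54) = 1/54, so the radius of convergence is 1/54.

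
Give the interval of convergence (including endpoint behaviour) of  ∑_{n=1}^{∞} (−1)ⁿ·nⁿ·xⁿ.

Root test: |a_n|^(1/n) = n → ∞.
Since the n-th root of |a_n| is unbounded, the series converges only at x = 0; R = 0.

{0}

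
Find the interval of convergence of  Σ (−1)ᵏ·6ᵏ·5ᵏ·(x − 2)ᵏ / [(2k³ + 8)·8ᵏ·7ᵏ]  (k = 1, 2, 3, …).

[2/15, 58/15]

By the ratio test, |a_{k+1}/a_k| = [(2k³ + 8)/(2(k+1)³ + 8)] · 6·5/(8·7) → 15/28.
Hence the series converges for |x − 2| < 1/(15/28) = 28/15, so the radius of convergence is 28/15.
Endpoint x = 58/15: the series is dominated by a constant times Σ 1/k³, which converges (p = 3 > 1).
At x = 2/15: absolute convergence follows by limit comparison with Σ 1/k³.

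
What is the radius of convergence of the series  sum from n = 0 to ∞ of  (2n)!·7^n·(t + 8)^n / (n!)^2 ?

R = 1/28

The ratio of consecutive coefficients is (2n+1)·(2n+2)/(n+1)² · 7 → 28.
Hence the series converges for |t + 8| < 1/(28) = 1/28, so the radius of convergence is 1/28.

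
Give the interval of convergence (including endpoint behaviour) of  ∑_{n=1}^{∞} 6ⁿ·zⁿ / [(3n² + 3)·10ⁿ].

The ratio of consecutive coefficients is [(3n² + 3)/(3(n+1)² + 3)] · 6/10 → 3/5.
Hence the series converges for |z| < 1/(3/5) = 5/3, so the radius of convergence is 5/3.
Endpoint z = 5/3: the series is dominated by a constant times Σ 1/n², which converges (p = 2 > 1).
When z = -5/3, the terms are on the order of 1/n², so the series converges absolutely by comparison with the p-series (p = 2 > 1).

[-5/3, 5/3]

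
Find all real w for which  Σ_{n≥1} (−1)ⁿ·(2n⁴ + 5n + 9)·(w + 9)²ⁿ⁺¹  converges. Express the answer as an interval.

(-10, -8)

The ratio of consecutive coefficients is (2(n+1)⁴ + 5(n+1) + 9)/(2n⁴ + 5n + 9) → 1.
Successive powers of (w + 9) differ by 2, so the series converges when |w + 9|² · 1 < 1, i.e. |w + 9| < √(1) = 1. So R = 1.
When w = -8, the terms have absolute value of order n⁴, which does not tend to 0, so the series diverges by the divergence test.
Check w = -10: the n-th term does not approach 0; divergence by the term test.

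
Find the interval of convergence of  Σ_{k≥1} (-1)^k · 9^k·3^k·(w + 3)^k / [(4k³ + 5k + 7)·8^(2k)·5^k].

Ratio test: |a_{k+1}/a_k| = [(4k³ + 5k + 7)/(4(k+1)³ + 5(k+1) + 7)] · 9·3/(64·5) → 27/320 as k → ∞.
The series converges when 27/320 · |w + 3| < 1, giving R = 320/27.
Endpoint w = 239/27: absolute convergence follows by limit comparison with Σ 1/k³.
Check w = -401/27: absolute convergence follows by limit comparison with Σ 1/k³.

[-401/27, 239/27]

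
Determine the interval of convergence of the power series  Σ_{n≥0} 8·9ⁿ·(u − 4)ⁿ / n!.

Apply the ratio test: |a_{n+1}| / |a_n| = 8/8 · 9 · 1/(n+1), which tends to 0 as n → ∞.
The limit is 0, so the series converges for all u; R = ∞.

(−∞, ∞)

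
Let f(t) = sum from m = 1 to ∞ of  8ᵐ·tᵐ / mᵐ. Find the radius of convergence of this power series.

Root test: |a_m|^(1/m) = 8/m → 0.
Since the m-th root of |a_m| tends to 0, the series converges for all real t; R = ∞.

R = ∞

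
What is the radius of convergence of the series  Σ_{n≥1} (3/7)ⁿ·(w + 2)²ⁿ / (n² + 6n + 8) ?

R = √21/3

Ratio test: |a_{n+1}/a_n| = [(n² + 6n + 8)/((n+1)² + 6(n+1) + 8)] · 3/7 → 3/7 as n → ∞.
Successive powers of (w + 2) differ by 2, so the series converges when |w + 2|² · 3/7 < 1, i.e. |w + 2| < √(7/3). So R = √21/3.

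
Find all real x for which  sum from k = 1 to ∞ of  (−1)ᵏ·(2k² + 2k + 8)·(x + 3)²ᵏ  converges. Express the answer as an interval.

(-4, -2)

The ratio of consecutive coefficients is (2(k+1)² + 2(k+1) + 8)/(2k² + 2k + 8) → 1.
Successive powers of (x + 3) differ by 2, so the series converges when |x + 3|² · 1 < 1, i.e. |x + 3| < √(1) = 1. So R = 1.
At x = -2: the terms have absolute value of order k², which does not tend to 0, so the series diverges by the divergence test.
At x = -4: the terms have absolute value of order k², which does not tend to 0, so the series diverges by the divergence test.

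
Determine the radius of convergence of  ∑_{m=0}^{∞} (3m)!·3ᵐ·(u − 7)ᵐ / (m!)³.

Apply the ratio test: |a_{m+1}| / |a_m| = (3m+1)·(3m+2)·(3m+3)/(m+1)³ · 3, which tends to 81 as m → ∞.
Convergence for |u − 7| · 81 < 1, i.e. |u − 7| < 1/81. So R = 1/81.

R = 1/81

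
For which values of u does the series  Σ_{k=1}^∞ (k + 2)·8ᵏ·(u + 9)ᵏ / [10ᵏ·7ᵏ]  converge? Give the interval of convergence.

(-71/4, -1/4)

Ratio test: |a_{k+1}/a_k| = [((k+1) + 2)/(k + 2)] · 8/(10·7) → 4/35 as k → ∞.
Thus R = 1/(4/35) = 35/4.
Endpoint u = -1/4: the terms have absolute value of order k, which does not tend to 0, so the series diverges by the divergence test.
Endpoint u = -71/4: the terms do not tend to 0, so the series diverges.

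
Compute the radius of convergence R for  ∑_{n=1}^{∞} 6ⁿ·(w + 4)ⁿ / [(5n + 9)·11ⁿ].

R = 11/6

By the ratio test, |a_{n+1}/a_n| = [(5n + 9)/(5(n+1) + 9)] · 6/11 → 6/11.
The series converges when 6/11 · |w + 4| < 1, giving R = 11/6.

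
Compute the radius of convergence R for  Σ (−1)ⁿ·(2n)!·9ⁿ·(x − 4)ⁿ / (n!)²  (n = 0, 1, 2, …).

Ratio test: |a_{n+1}/a_n| = (2n+1)·(2n+2)/(n+1)² · 9 → 36 as n → ∞.
Convergence for |x − 4| · 36 < 1, i.e. |x − 4| < 1/36. So R = 1/36.

R = 1/36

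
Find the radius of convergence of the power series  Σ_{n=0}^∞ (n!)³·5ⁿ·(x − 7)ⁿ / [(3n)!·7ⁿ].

By the ratio test, |a_{n+1}/a_n| = (n+1)³/[(3n+1)·(3n+2)·(3n+3)] · 5/7 → 5/189.
The series converges when 5/189 · |x − 7| < 1, giving R = 189/5.

R = 189/5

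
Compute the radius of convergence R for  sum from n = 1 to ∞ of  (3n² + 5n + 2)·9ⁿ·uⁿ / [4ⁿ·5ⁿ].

Ratio test: |a_{n+1}/a_n| = [(3(n+1)² + 5(n+1) + 2)/(3n² + 5n + 2)] · 9/(4·5) → 9/20 as n → ∞.
Convergence for |u| · 9/20 < 1, i.e. |u| < 20/9. So R = 20/9.

R = 20/9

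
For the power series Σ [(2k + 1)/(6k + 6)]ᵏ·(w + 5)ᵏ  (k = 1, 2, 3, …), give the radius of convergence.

Root test: |a_k|^(1/k) = (2k + 1)/(6k + 6) → 1/3.
Convergence for |w + 5| · 1/3 < 1, i.e. |w + 5| < 3. So R = 3.

R = 3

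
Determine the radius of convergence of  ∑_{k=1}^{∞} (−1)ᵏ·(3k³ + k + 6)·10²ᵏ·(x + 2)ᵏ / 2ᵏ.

R = 1/50

Apply the ratio test: |a_{k+1}| / |a_k| = [(3(k+1)³ + (k+1) + 6)/(3k³ + k + 6)] · 100/2, which tends to 50 as k → ∞.
Convergence for |x + 2| · 50 < 1, i.e. |x + 2| < 1/50. So R = 1/50.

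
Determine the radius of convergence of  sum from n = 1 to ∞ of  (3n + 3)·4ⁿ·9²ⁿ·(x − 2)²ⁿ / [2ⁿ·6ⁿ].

R = √3/9

By the ratio test, |a_{n+1}/a_n| = [(3(n+1) + 3)/(3n + 3)] · 4·81/(2·6) → 27.
Writing y = (x − 2)², the series in y has radius 1/27, so |x − 2| < √(1/27) and R = √3/9.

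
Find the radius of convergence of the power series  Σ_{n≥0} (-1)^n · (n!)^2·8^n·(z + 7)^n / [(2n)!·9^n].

R = 9/2

Ratio test: |a_{n+1}/a_n| = (n+1)²/[(2n+1)·(2n+2)] · 8/9 → 2/9 as n → ∞.
The series converges when 2/9 · |z + 7| < 1, giving R = 9/2.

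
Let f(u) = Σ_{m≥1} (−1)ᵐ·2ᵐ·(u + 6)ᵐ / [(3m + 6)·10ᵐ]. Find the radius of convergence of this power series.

R = 5

By the ratio test, |a_{m+1}/a_m| = [(3m + 6)/(3(m+1) + 6)] · 2/10 → 1/5.
The series converges when 1/5 · |u + 6| < 1, giving R = 5.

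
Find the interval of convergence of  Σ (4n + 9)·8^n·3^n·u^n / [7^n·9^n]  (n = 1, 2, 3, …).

The ratio of consecutive coefficients is [(4(n+1) + 9)/(4n + 9)] · 8·3/(7·9) → 8/21.
Convergence for |u| · 8/21 < 1, i.e. |u| < 21/8. So R = 21/8.
Check u = 21/8: the n-th term does not approach 0; divergence by the term test.
When u = -21/8, the n-th term does not approach 0; divergence by the term test.

(-21/8, 21/8)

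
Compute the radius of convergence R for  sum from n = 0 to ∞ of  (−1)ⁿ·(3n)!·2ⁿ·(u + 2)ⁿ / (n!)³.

R = 1/54

Apply the ratio test: |a_{n+1}| / |a_n| = (3n+1)·(3n+2)·(3n+3)/(n+1)³ · 2, which tends to 54 as n → ∞.
Hence the series converges for |u + 2| < 1/(54) = 1/54, so the radius of convergence is 1/54.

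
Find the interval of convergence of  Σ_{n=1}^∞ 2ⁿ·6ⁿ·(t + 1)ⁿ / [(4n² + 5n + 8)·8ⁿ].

[-5/3, -1/3]

Ratio test: |a_{n+1}/a_n| = [(4n² + 5n + 8)/(4(n+1)² + 5(n+1) + 8)] · 2·6/8 → 3/2 as n → ∞.
Hence the series converges for |t + 1| < 1/(3/2) = 2/3, so the radius of convergence is 2/3.
When t = -1/3, the terms are on the order of 1/n², so the series converges absolutely by comparison with the p-series (p = 2 > 1).
When t = -5/3, the terms are on the order of 1/n², so the series converges absolutely by comparison with the p-series (p = 2 > 1).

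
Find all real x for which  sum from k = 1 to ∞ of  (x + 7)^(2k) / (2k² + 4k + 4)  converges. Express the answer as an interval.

Apply the ratio test: |a_{k+1}| / |a_k| = (2k² + 4k + 4)/(2(k+1)² + 4(k+1) + 4), which tends to 1 as k → ∞.
Since the exponent of (x + 7) increases by 2 each term, convergence requires |x + 7|² < 1, hence R = 1.
Endpoint x = -6: the terms are on the order of 1/k², so the series converges absolutely by comparison with the p-series (p = 2 > 1).
Endpoint x = -8: absolute convergence follows by limit comparison with Σ 1/k².

[-8, -6]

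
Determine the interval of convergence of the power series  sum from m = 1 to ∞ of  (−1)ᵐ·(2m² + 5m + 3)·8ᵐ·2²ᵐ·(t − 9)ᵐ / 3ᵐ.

(285/32, 291/32)

By the ratio test, |a_{m+1}/a_m| = [(2(m+1)² + 5(m+1) + 3)/(2m² + 5m + 3)] · 8·4/3 → 32/3.
Thus R = 1/(32/3) = 3/32.
Check t = 291/32: the terms do not tend to 0, so the series diverges.
Check t = 285/32: the terms have absolute value of order m², which does not tend to 0, so the series diverges by the divergence test.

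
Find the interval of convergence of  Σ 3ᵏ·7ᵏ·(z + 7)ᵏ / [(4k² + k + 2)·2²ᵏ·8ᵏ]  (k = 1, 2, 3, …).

By the ratio test, |a_{k+1}/a_k| = [(4k² + k + 2)/(4(k+1)² + (k+1) + 2)] · 3·7/(4·8) → 21/32.
Convergence for |z + 7| · 21/32 < 1, i.e. |z + 7| < 32/21. So R = 32/21.
At z = -115/21: absolute convergence follows by limit comparison with Σ 1/k².
Check z = -179/21: absolute convergence follows by limit comparison with Σ 1/k².

[-179/21, -115/21]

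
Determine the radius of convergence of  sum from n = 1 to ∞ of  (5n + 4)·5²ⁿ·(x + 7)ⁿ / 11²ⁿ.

R = 121/25

Apply the ratio test: |a_{n+1}| / |a_n| = [(5(n+1) + 4)/(5n + 4)] · 25/121, which tends to 25/121 as n → ∞.
Thus R = 1/(25/121) = 121/25.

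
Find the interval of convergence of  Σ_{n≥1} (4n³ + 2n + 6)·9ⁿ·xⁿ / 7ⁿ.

(-7/9, 7/9)

Apply the ratio test: |a_{n+1}| / |a_n| = [(4(n+1)³ + 2(n+1) + 6)/(4n³ + 2n + 6)] · 9/7, which tends to 9/7 as n → ∞.
The series converges when 9/7 · |x| < 1, giving R = 7/9.
Check x = 7/9: the n-th term does not approach 0; divergence by the term test.
When x = -7/9, the terms do not tend to 0, so the series diverges.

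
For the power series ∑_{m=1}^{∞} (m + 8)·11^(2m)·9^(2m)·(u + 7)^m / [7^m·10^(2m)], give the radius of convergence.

R = 700/9801

By the ratio test, |a_{m+1}/a_m| = [((m+1) + 8)/(m + 8)] · 121·81/(7·100) → 9801/700.
Hence the series converges for |u + 7| < 1/(9801/700) = 700/9801, so the radius of convergence is 700/9801.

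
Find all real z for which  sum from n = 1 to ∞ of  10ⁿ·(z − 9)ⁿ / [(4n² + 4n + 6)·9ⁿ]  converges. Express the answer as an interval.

[81/10, 99/10]

The ratio of consecutive coefficients is [(4n² + 4n + 6)/(4(n+1)² + 4(n+1) + 6)] · 10/9 → 10/9.
Convergence for |z − 9| · 10/9 < 1, i.e. |z − 9| < 9/10. So R = 9/10.
Check z = 99/10: the series is dominated by a constant times Σ 1/n², which converges (p = 2 > 1).
At z = 81/10: absolute convergence follows by limit comparison with Σ 1/n².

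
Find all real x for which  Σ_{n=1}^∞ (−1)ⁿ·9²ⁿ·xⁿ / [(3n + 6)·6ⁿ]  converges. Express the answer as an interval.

By the ratio test, |a_{n+1}/a_n| = [(3n + 6)/(3(n+1) + 6)] · 81/6 → 27/2.
Convergence for |x| · 27/2 < 1, i.e. |x| < 2/27. So R = 2/27.
Endpoint x = 2/27: convergence follows from the alternating series test (terms decrease monotonically to 0).
Endpoint x = -2/27: comparison with the harmonic series Σ 1/n shows the series diverges.

(-2/27, 2/27]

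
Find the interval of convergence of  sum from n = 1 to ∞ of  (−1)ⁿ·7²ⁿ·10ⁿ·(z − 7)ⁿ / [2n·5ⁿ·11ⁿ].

(675/98, 697/98]

The ratio of consecutive coefficients is [2n/2(n+1)] · 49·10/(5·11) → 98/11.
Convergence for |z − 7| · 98/11 < 1, i.e. |z − 7| < 11/98. So R = 11/98.
When z = 697/98, the terms alternate in sign and decrease monotonically to 0 in absolute value (size ~ c/n), so the alternating series test gives convergence.
Endpoint z = 675/98: the terms behave like c/n; limit comparison with the harmonic series gives divergence.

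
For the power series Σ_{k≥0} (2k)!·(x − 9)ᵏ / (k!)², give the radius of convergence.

By the ratio test, |a_{k+1}/a_k| = (2k+1)·(2k+2)/(k+1)² → 4.
Thus R = 1/(4) = 1/4.

R = 1/4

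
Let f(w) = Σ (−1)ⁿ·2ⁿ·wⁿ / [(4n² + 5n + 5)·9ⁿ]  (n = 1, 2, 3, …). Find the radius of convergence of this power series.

The ratio of consecutive coefficients is [(4n² + 5n + 5)/(4(n+1)² + 5(n+1) + 5)] · 2/9 → 2/9.
The series converges when 2/9 · |w| < 1, giving R = 9/2.

R = 9/2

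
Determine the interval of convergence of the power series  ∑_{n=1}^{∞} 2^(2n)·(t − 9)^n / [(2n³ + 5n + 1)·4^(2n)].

[5, 13]

The ratio of consecutive coefficients is [(2n³ + 5n + 1)/(2(n+1)³ + 5(n+1) + 1)] · 4/16 → 1/4.
The series converges when 1/4 · |t − 9| < 1, giving R = 4.
At t = 13: the series is dominated by a constant times Σ 1/n³, which converges (p = 3 > 1).
Check t = 5: the series is dominated by a constant times Σ 1/n³, which converges (p = 3 > 1).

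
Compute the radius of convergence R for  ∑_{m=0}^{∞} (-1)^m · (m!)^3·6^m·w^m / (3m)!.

R = 9/2

The ratio of consecutive coefficients is (m+1)³/[(3m+1)·(3m+2)·(3m+3)] · 6 → 2/9.
The series converges when 2/9 · |w| < 1, giving R = 9/2.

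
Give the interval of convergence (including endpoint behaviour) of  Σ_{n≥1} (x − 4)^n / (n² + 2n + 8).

By the ratio test, |a_{n+1}/a_n| = (n² + 2n + 8)/((n+1)² + 2(n+1) + 8) → 1.
So the series converges when |x − 4| < 1 and diverges when |x − 4| > 1; R = 1.
Endpoint x = 5: the terms are on the order of 1/n², so the series converges absolutely by comparison with the p-series (p = 2 > 1).
At x = 3: the terms are on the order of 1/n², so the series converges absolutely by comparison with the p-series (p = 2 > 1).

[3, 5]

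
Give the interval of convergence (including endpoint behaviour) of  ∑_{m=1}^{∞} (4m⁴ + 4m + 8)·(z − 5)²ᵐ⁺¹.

(4, 6)

Ratio test: |a_{m+1}/a_m| = (4(m+1)⁴ + 4(m+1) + 8)/(4m⁴ + 4m + 8) → 1 as m → ∞.
Successive powers of (z − 5) differ by 2, so the series converges when |z − 5|² · 1 < 1, i.e. |z − 5| < √(1) = 1. So R = 1.
Check z = 6: the terms have absolute value of order m⁴, which does not tend to 0, so the series diverges by the divergence test.
Check z = 4: the terms have absolute value of order m⁴, which does not tend to 0, so the series diverges by the divergence test.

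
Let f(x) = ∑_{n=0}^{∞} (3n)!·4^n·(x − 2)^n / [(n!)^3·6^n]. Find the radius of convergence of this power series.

R = 1/18

Ratio test: |a_{n+1}/a_n| = (3n+1)·(3n+2)·(3n+3)/(n+1)³ · 4/6 → 18 as n → ∞.
Hence the series converges for |x − 2| < 1/(18) = 1/18, so the radius of convergence is 1/18.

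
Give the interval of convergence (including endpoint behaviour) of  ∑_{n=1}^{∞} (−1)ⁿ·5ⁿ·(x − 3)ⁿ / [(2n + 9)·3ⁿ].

The ratio of consecutive coefficients is [(2n + 9)/(2(n+1) + 9)] · 5/3 → 5/3.
The series converges when 5/3 · |x − 3| < 1, giving R = 3/5.
When x = 18/5, an alternating series whose terms decrease to 0 in absolute value, so it converges by the Leibniz criterion.
Endpoint x = 12/5: the terms are asymptotic to a nonzero constant times 1/n, so the series diverges by limit comparison with Σ 1/n.

(12/5, 18/5]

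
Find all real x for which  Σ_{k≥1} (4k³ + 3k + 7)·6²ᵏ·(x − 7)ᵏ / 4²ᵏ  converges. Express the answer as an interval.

Ratio test: |a_{k+1}/a_k| = [(4(k+1)³ + 3(k+1) + 7)/(4k³ + 3k + 7)] · 36/16 → 9/4 as k → ∞.
Thus R = 1/(9/4) = 4/9.
Endpoint x = 67/9: the k-th term does not approach 0; divergence by the term test.
At x = 59/9: the terms do not tend to 0, so the series diverges.

(59/9, 67/9)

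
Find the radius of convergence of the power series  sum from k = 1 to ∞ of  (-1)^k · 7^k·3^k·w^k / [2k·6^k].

Ratio test: |a_{k+1}/a_k| = [2k/2(k+1)] · 7·3/6 → 7/2 as k → ∞.
Thus R = 1/(7/2) = 2/7.

R = 2/7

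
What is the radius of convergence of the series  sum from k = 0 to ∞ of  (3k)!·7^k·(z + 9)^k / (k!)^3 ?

R = 1/189

By the ratio test, |a_{k+1}/a_k| = (3k+1)·(3k+2)·(3k+3)/(k+1)³ · 7 → 189.
The series converges when 189 · |z + 9| < 1, giving R = 1/189.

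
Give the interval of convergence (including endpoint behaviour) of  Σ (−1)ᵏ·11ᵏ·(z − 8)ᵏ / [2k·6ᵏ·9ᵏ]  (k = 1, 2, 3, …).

The ratio of consecutive coefficients is [2k/2(k+1)] · 11/(6·9) → 11/54.
Thus R = 1/(11/54) = 54/11.
When z = 142/11, the terms alternate in sign and decrease monotonically to 0 in absolute value (size ~ c/k), so the alternating series test gives convergence.
Endpoint z = 34/11: the terms behave like c/k; limit comparison with the harmonic series gives divergence.

(34/11, 142/11]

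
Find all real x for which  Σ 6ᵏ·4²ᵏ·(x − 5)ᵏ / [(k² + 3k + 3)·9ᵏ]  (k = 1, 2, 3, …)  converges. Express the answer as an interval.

Ratio test: |a_{k+1}/a_k| = [(k² + 3k + 3)/((k+1)² + 3(k+1) + 3)] · 6·16/9 → 32/3 as k → ∞.
Hence the series converges for |x − 5| < 1/(32/3) = 3/32, so the radius of convergence is 3/32.
Endpoint x = 163/32: the series is dominated by a constant times Σ 1/k², which converges (p = 2 > 1).
Check x = 157/32: the terms are on the order of 1/k², so the series converges absolutely by comparison with the p-series (p = 2 > 1).

[157/32, 163/32]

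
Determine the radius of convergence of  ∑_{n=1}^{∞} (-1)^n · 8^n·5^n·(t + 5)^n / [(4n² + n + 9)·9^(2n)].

Apply the ratio test: |a_{n+1}| / |a_n| = [(4n² + n + 9)/(4(n+1)² + (n+1) + 9)] · 8·5/81, which tends to 40/81 as n → ∞.
Hence the series converges for |t + 5| < 1/(40/81) = 81/40, so the radius of convergence is 81/40.

R = 81/40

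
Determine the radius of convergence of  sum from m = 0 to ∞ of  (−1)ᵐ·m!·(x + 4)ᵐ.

R = 0

Apply the ratio test: |a_{m+1}| / |a_m| = (m+1), which tends to ∞ as m → ∞.
The ratio grows without bound, so the series diverges whenever (x + 4) ≠ 0; it converges only at x = -4. R = 0.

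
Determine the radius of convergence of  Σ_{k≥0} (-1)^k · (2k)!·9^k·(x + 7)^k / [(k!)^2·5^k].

The ratio of consecutive coefficients is (2k+1)·(2k+2)/(k+1)² · 9/5 → 36/5.
Hence the series converges for |x + 7| < 1/(36/5) = 5/36, so the radius of convergence is 5/36.

R = 5/36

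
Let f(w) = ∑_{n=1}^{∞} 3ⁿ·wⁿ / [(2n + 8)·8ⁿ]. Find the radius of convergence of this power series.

By the ratio test, |a_{n+1}/a_n| = [(2n + 8)/(2(n+1) + 8)] · 3/8 → 3/8.
Convergence for |w| · 3/8 < 1, i.e. |w| < 8/3. So R = 8/3.

R = 8/3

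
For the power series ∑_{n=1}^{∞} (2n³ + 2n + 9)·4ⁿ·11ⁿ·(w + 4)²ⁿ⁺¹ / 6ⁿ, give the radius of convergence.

R = √66/22

Ratio test: |a_{n+1}/a_n| = [(2(n+1)³ + 2(n+1) + 9)/(2n³ + 2n + 9)] · 4·11/6 → 22/3 as n → ∞.
Writing y = (w + 4)², the series in y has radius 3/22, so |w + 4| < √(3/22) and R = √66/22.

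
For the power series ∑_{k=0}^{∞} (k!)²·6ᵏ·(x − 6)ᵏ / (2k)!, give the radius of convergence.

R = 2/3

By the ratio test, |a_{k+1}/a_k| = (k+1)²/[(2k+1)·(2k+2)] · 6 → 3/2.
Thus R = 1/(3/2) = 2/3.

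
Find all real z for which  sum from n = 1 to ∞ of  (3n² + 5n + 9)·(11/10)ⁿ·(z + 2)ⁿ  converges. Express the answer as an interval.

(-32/11, -12/11)

By the ratio test, |a_{n+1}/a_n| = [(3(n+1)² + 5(n+1) + 9)/(3n² + 5n + 9)] · 11/10 → 11/10.
The series converges when 11/10 · |z + 2| < 1, giving R = 10/11.
Check z = -12/11: the n-th term does not approach 0; divergence by the term test.
Endpoint z = -32/11: the terms do not tend to 0, so the series diverges.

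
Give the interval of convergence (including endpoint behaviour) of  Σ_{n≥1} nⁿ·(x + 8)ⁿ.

Applying the root test, |a_n|^(1/n) = n → ∞.
Since the n-th root of |a_n| is unbounded, the series converges only at x = -8; R = 0.

{-8}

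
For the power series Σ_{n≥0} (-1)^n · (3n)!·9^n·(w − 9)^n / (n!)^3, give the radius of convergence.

By the ratio test, |a_{n+1}/a_n| = (3n+1)·(3n+2)·(3n+3)/(n+1)³ · 9 → 243.
Thus R = 1/(243) = 1/243.

R = 1/243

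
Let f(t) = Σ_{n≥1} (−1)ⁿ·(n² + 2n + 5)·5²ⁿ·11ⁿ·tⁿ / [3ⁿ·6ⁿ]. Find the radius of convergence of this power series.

R = 18/275

The ratio of consecutive coefficients is [((n+1)² + 2(n+1) + 5)/(n² + 2n + 5)] · 25·11/(3·6) → 275/18.
The series converges when 275/18 · |t| < 1, giving R = 18/275.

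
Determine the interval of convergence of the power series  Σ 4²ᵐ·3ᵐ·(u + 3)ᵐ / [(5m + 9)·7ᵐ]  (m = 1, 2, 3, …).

The ratio of consecutive coefficients is [(5m + 9)/(5(m+1) + 9)] · 16·3/7 → 48/7.
Hence the series converges for |u + 3| < 1/(48/7) = 7/48, so the radius of convergence is 7/48.
At u = -137/48: the terms behave like c/m; limit comparison with the harmonic series gives divergence.
Endpoint u = -151/48: the terms alternate in sign and decrease monotonically to 0 in absolute value (size ~ c/m), so the alternating series test gives convergence.

[-151/48, -137/48)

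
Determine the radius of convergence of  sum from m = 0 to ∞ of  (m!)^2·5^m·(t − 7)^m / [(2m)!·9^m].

Ratio test: |a_{m+1}/a_m| = (m+1)²/[(2m+1)·(2m+2)] · 5/9 → 5/36 as m → ∞.
Thus R = 1/(5/36) = 36/5.

R = 36/5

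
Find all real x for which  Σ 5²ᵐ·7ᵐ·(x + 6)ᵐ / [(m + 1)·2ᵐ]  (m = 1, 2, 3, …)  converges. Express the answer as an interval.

Apply the ratio test: |a_{m+1}| / |a_m| = [(m + 1)/((m+1) + 1)] · 25·7/2, which tends to 175/2 as m → ∞.
Hence the series converges for |x + 6| < 1/(175/2) = 2/175, so the radius of convergence is 2/175.
Endpoint x = -1048/175: the terms behave like c/m; limit comparison with the harmonic series gives divergence.
At x = -1052/175: an alternating series whose terms decrease to 0 in absolute value, so it converges by the Leibniz criterion.

[-1052/175, -1048/175)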